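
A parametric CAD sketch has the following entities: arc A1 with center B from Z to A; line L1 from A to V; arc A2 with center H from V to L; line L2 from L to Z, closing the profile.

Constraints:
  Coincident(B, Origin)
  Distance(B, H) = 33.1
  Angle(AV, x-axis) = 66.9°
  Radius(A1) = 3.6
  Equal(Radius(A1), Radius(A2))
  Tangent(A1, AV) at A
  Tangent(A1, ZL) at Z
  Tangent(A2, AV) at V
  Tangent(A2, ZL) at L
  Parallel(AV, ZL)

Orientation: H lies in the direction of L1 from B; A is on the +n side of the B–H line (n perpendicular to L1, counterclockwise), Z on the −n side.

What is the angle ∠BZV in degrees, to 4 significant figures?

77.73°

Tangency of A1 to both parallel lines with radius 3.6 puts A and Z at B ± 3.6·n: A = (-3.311, 1.412), Z = (3.311, -1.412). Equal radii place V and L the same way about H: V = H + 3.6·n = (9.675, 31.86), L = H − 3.6·n = (16.30, 29.03). Then cos ∠BZV = ZB·ZV / (|ZB||ZV|), giving 77.73°.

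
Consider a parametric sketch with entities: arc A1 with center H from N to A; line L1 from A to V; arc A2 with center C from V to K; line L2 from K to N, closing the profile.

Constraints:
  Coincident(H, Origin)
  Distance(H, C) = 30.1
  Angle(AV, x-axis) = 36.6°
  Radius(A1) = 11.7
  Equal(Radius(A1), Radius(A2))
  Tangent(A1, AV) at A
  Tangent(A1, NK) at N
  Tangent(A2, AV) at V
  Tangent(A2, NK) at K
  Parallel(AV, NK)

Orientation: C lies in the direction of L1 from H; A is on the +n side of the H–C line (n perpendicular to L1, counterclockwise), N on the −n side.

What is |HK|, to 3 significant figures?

32.3

The slot axis is L1's direction at 36.6°, so u = (cos 36.6°, sin 36.6°) = (0.803, 0.596) and n = (−sin 36.6°, cos 36.6°) = (-0.596, 0.803). H is at the origin and C lies 30.1 along u from H, so C = 30.1·u = (24.2, 17.9). Tangency of A1 to both parallel lines with radius 11.7 puts A and N at H ± 11.7·n: A = (-6.98, 9.39), N = (6.98, -9.39). Equal radii place V and K the same way about C: V = C + 11.7·n = (17.2, 27.3), K = C − 11.7·n = (31.1, 8.55). Then |HK| = |K − H| = 32.3.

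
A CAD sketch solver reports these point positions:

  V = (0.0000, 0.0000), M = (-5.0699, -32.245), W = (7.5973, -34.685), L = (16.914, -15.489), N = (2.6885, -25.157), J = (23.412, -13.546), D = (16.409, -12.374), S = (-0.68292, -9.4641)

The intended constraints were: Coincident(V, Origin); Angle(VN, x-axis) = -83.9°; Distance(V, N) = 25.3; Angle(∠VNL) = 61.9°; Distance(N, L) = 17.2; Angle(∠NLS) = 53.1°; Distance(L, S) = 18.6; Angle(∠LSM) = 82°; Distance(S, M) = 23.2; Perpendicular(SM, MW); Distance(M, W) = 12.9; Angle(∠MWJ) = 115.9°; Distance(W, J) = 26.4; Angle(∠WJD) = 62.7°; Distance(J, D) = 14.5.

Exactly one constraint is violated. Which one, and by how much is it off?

Distance(J, D) = 14.5 — off by 7.40.

V = (0.00, 0.00) ✓; VN at -83.90° ✓; |VN| = 25.30 ✓; ∠VNL = 61.90° ✓; |NL| = 17.20 ✓; ∠NLS = 53.10° ✓; |LS| = 18.60 ✓; ∠LSM = 82.00° ✓; |SM| = 23.20 ✓; ∠(SM, MW) = 90.00° ✓; |MW| = 12.90 ✓; ∠MWJ = 115.9° ✓; |WJ| = 26.40 ✓; ∠WJD = 62.70° ✓; |JD| = 7.100 ✗.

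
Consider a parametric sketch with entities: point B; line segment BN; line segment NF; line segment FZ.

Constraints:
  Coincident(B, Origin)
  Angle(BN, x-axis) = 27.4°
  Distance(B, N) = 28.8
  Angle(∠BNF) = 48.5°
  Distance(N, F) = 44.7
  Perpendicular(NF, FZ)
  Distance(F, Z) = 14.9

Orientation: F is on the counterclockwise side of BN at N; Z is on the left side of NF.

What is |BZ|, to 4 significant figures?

26.47

B is at the origin; BN runs at 27.4° with length 28.8, so N = 28.8·(cos 27.4°, sin 27.4°) = (25.57, 13.25). ∠BNF = 48.5°, so NF runs at 27.4° + (180° − 48.5°) = 158.9° from the x-axis; with |NF| = 44.7, F = N + 44.7·(cos 158.9°, sin 158.9°) = (-16.13, 29.35). NF ⟂ FZ; with |FZ| = 14.9 on the left of NF, Z = F + 14.9·(-0.3600, -0.9330) = (-21.50, 15.44). Then |BZ| = |Z − B| = 26.47.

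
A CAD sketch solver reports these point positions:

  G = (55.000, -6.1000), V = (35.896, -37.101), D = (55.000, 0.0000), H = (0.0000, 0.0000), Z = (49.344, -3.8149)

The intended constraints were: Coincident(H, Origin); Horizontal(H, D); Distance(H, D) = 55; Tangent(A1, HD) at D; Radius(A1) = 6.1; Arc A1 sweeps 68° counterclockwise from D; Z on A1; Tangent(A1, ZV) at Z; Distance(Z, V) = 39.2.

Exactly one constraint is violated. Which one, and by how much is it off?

Distance(Z, V) = 39.2 — off by 3.30.

H = (0.00, 0.00) ✓; H.y = 0.00, D.y = 0.00 ✓; |HD| = 55.00 ✓; ∠(GD, DH) = 90.00° ✓; |GD| = 6.100 ✓; bearing(G→Z) − bearing(G→D) = 68.00° ✓; |GZ| = 6.100 ✓; ∠(GZ, ZV) = 90.00° ✓; |ZV| = 35.90 ✗.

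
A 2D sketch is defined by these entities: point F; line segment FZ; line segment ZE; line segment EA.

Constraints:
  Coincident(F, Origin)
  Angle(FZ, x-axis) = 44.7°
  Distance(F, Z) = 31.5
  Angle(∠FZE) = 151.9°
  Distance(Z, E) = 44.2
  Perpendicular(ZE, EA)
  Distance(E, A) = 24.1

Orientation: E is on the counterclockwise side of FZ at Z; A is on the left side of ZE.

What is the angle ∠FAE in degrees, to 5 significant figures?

82.668°

F is at the origin; FZ runs at 44.7° with length 31.5, so Z = 31.5·(cos 44.7°, sin 44.7°) = (22.390, 22.157). ∠FZE = 151.9°, so ZE runs at 44.7° + (180° − 151.9°) = 72.800° from the x-axis; with |ZE| = 44.2, E = Z + 44.2·(cos 72.800°, sin 72.800°) = (35.460, 64.380). ZE ⟂ EA; with |EA| = 24.1 on the left of ZE, A = E + 24.1·(-0.95528, 0.29571) = (12.438, 71.507). Then cos ∠FAE = AF·AE / (|AF||AE|), giving 82.668°.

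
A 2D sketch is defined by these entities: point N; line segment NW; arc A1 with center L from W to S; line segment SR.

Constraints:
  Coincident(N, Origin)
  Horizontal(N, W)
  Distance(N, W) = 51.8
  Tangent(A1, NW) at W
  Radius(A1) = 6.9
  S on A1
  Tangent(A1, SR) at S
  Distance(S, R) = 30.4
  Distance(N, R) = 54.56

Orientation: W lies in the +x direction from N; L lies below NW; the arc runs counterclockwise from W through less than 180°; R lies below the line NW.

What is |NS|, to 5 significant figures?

45.358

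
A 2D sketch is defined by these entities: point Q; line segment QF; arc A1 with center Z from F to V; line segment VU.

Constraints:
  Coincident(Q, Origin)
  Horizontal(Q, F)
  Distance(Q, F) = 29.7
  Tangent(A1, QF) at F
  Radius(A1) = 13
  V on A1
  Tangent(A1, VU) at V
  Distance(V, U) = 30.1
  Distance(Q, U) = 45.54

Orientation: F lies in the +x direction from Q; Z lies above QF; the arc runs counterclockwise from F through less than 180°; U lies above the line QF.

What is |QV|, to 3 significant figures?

44.6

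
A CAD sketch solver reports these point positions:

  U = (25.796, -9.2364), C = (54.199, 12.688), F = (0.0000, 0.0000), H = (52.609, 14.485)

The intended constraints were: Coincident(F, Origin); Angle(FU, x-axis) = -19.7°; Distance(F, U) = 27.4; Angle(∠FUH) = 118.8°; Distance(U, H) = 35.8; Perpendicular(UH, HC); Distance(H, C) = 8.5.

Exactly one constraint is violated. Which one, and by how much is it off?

Distance(H, C) = 8.5 — off by 6.10.

F = (0.00, 0.00) ✓; FU at -19.70° ✓; |FU| = 27.40 ✓; ∠FUH = 118.8° ✓; |UH| = 35.80 ✓; ∠(UH, HC) = 90.00° ✓; |HC| = 2.399 ✗.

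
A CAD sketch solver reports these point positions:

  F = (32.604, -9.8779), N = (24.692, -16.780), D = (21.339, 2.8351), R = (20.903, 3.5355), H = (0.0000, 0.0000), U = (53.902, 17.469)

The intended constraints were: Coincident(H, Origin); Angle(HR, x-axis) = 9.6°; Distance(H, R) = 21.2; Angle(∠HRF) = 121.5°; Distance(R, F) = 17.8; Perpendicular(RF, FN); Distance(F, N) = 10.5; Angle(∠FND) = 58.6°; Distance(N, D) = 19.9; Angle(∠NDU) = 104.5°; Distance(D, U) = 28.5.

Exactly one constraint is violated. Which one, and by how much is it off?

Distance(D, U) = 28.5 — off by 7.20.

H = (0.00, 0.00) ✓; HR at 9.600° ✓; |HR| = 21.20 ✓; ∠HRF = 121.5° ✓; |RF| = 17.80 ✓; ∠(RF, FN) = 90.00° ✓; |FN| = 10.50 ✓; ∠FND = 58.60° ✓; |ND| = 19.90 ✓; ∠NDU = 104.5° ✓; |DU| = 35.70 ✗.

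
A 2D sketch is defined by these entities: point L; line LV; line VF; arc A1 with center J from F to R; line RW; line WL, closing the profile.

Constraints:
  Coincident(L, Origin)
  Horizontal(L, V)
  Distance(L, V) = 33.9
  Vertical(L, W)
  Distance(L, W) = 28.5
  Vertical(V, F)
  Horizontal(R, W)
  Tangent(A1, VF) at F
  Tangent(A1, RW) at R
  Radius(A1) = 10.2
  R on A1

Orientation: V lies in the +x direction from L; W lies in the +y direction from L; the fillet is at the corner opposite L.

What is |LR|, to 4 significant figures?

37.07

L is at the origin; LV is horizontal with |LV| = 33.9 and V on the +x side, so V = (33.90, 0.000). L and W share the same x with |LW| = 28.5 and W on the +y side, so W = (0.000, 28.50). The virtual corner opposite L is at (33.90, 28.50). Tangency of A1 to VF means the radius JF is perpendicular to VF and A1 meets RW tangentially, so JR is at right angles to RW, with radius 10.2, so the center J sits 10.2 in from both sides at J = (23.70, 18.30). That places the tangent points at F = (33.90, 18.30) on VF and R = (23.70, 28.50) on RW. Then |LR| = |R − L| = 37.07.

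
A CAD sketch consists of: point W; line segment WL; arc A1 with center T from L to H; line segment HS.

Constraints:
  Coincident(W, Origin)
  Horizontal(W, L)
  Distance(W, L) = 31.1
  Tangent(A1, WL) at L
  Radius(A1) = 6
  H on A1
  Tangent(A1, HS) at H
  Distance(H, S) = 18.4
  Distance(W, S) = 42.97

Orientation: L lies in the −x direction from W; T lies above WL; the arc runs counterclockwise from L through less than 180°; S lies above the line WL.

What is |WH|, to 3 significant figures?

27.4

Checks: W.y = 0.00, L.y = 0.00 ✓; |TH| = 6.000 ✓; ∠(TH, HS) = 90.00° ✓; |HS| = 18.40 ✓; |WS| = 42.97 ✓.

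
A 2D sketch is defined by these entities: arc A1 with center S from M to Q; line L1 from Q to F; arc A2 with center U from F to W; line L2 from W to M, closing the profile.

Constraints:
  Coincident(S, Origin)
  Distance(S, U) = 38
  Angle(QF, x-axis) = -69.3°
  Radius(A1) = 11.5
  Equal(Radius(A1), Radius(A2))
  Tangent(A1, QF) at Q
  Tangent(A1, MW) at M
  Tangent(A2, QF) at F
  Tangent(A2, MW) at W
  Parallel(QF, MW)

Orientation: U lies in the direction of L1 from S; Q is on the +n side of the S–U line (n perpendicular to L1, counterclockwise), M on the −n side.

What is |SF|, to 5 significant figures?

39.702

The slot axis is L1's direction at -69.3°, so u = (cos -69.3°, sin -69.3°) = (0.35347, -0.93544) and n = (−sin -69.3°, cos -69.3°) = (0.93544, 0.35347). S is at the origin and U lies 38.0 along u from S, so U = 38.0·u = (13.432, -35.547). Tangency of A1 to both parallel lines with radius 11.5 puts Q and M at S ± 11.5·n: Q = (10.758, 4.0650), M = (-10.758, -4.0650). Equal radii place F and W the same way about U: F = U + 11.5·n = (24.190, -31.482), W = U − 11.5·n = (2.6744, -39.612). Then |SF| = |F − S| = 39.702.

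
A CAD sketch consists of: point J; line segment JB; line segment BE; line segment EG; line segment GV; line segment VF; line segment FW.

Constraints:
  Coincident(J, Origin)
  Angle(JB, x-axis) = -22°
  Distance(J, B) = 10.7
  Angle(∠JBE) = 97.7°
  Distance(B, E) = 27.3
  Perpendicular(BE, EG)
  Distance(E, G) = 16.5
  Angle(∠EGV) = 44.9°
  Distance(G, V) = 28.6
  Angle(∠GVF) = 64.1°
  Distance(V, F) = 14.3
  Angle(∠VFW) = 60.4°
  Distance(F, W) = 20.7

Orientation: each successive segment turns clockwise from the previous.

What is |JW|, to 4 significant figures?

18.31

∠GVF = 64.1° gives VF at -85.30° from the x-axis; with |VF| = 14.3, F = (12.98, -26.08). ∠VFW = 60.4° gives FW at 155.1° from the x-axis; with |FW| = 20.7, W = (-5.798, -17.36). Then |JW| = |W − J| = 18.31.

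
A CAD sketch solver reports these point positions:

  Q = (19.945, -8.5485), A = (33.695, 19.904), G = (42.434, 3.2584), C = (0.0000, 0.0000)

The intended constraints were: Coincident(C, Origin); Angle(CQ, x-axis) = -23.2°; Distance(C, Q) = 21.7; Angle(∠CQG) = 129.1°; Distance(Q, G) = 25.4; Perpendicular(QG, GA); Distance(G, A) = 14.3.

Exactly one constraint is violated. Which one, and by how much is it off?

Distance(G, A) = 14.3 — off by 4.50.

C = (0.00, 0.00) ✓; CQ at -23.20° ✓; |CQ| = 21.70 ✓; ∠CQG = 129.1° ✓; |QG| = 25.40 ✓; ∠(QG, GA) = 90.00° ✓; |GA| = 18.80 ✗.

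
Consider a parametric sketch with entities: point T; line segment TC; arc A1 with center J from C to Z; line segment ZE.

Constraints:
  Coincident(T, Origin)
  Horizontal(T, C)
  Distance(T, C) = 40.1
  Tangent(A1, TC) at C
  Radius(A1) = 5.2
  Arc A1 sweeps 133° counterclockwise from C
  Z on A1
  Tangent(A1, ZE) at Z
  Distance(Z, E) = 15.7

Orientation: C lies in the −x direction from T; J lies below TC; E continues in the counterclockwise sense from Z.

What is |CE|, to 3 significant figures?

21.4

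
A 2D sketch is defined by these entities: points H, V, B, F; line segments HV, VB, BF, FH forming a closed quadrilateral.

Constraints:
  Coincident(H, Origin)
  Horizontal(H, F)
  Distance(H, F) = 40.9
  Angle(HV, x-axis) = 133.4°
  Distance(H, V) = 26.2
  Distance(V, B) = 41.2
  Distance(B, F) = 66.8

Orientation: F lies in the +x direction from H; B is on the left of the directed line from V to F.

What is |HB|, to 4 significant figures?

54.78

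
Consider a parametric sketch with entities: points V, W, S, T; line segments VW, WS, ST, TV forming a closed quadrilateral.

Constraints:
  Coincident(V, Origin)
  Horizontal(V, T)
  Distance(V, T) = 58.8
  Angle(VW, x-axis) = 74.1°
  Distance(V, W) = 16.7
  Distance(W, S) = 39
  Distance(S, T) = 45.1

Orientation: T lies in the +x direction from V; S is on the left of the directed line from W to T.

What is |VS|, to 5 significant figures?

53.151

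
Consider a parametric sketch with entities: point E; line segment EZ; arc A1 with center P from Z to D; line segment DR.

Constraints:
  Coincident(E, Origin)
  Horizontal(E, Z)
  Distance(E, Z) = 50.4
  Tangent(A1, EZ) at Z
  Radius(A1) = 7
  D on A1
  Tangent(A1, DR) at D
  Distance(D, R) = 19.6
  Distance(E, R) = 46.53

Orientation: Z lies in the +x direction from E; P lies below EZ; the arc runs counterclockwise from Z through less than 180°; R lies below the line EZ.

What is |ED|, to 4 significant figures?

43.91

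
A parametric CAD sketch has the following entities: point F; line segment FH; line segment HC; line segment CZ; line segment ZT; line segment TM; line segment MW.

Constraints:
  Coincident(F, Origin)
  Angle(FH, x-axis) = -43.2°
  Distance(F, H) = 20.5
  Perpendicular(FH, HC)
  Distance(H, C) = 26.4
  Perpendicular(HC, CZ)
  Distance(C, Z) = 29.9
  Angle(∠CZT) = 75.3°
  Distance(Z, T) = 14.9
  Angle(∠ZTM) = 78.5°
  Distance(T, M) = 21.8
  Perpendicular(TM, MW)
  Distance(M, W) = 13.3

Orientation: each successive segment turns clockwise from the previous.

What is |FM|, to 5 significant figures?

25.719

F is at the origin; FH runs at -43.2° with length 20.5, so H = (14.944, -14.033). The perpendicularity gives HC at right angles to FH, so HC runs at -133.20°; with |HC| = 26.4, C = (-3.1282, -33.278). HC is perpendicular to CZ, so CZ runs at 136.80°; with |CZ| = 29.9, Z = (-24.924, -12.810). ∠CZT = 75.3° gives ZT at 32.100° from the x-axis; with |ZT| = 14.9, T = (-12.302, -4.8922). ∠ZTM = 78.5° gives TM at -69.400° from the x-axis; with |TM| = 21.8, M = (-4.6321, -25.298). Then |FM| = |M − F| = 25.719.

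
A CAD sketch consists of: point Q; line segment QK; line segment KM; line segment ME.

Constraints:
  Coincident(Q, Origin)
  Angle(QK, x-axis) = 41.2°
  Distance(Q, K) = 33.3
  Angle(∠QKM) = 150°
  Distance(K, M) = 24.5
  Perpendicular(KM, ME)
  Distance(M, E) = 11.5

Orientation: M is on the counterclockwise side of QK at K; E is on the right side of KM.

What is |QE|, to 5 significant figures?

60.311

∠QKM = 150.0°, so KM runs at 41.2° + (180° − 150.0°) = 71.200° from the x-axis; with |KM| = 24.5, M = K + 24.5·(cos 71.200°, sin 71.200°) = (32.951, 45.127). KM is perpendicular to ME; with |ME| = 11.5 on the right of KM, E = M + 11.5·(0.94665, -0.32227) = (43.837, 41.421). Then |QE| = |E − Q| = 60.311.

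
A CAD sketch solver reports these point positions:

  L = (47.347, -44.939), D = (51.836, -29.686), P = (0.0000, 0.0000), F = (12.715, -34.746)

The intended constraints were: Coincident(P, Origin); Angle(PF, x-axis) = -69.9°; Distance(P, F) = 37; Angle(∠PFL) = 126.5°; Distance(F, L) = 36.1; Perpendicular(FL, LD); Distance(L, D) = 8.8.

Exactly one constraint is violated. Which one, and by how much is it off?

Distance(L, D) = 8.8 — off by 7.10.

P = (0.00, 0.00) ✓; PF at -69.90° ✓; |PF| = 37.00 ✓; ∠PFL = 126.5° ✓; |FL| = 36.10 ✓; ∠(FL, LD) = 90.00° ✓; |LD| = 15.90 ✗.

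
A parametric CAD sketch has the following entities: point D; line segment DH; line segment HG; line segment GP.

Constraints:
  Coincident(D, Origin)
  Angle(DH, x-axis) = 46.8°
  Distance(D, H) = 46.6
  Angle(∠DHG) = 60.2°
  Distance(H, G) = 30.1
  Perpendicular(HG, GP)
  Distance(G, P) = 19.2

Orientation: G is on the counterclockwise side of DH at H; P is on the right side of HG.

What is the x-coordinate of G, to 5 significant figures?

2.6193

D is at the origin; DH runs at 46.8° with length 46.6, so H = 46.6·(cos 46.8°, sin 46.8°) = (31.900, 33.970). ∠DHG = 60.2°, so HG runs at 46.8° + (180° − 60.2°) = 166.60° from the x-axis; with |HG| = 30.1, G = H + 30.1·(cos 166.60°, sin 166.60°) = (2.6193, 40.946). So G.x = 2.6193.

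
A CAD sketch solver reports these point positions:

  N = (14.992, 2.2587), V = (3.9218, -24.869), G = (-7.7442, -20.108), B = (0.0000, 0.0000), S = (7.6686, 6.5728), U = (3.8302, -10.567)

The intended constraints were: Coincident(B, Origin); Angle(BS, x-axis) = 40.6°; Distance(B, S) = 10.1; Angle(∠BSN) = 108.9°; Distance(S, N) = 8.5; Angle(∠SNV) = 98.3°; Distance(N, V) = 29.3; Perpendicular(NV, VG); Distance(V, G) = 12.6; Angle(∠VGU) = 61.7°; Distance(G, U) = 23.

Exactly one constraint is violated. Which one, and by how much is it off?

Distance(G, U) = 23 — off by 8.00.

B = (0.00, 0.00) ✓; BS at 40.60° ✓; |BS| = 10.10 ✓; ∠BSN = 108.9° ✓; |SN| = 8.500 ✓; ∠SNV = 98.30° ✓; |NV| = 29.30 ✓; ∠(NV, VG) = 90.00° ✓; |VG| = 12.60 ✓; ∠VGU = 61.70° ✓; |GU| = 15.00 ✗.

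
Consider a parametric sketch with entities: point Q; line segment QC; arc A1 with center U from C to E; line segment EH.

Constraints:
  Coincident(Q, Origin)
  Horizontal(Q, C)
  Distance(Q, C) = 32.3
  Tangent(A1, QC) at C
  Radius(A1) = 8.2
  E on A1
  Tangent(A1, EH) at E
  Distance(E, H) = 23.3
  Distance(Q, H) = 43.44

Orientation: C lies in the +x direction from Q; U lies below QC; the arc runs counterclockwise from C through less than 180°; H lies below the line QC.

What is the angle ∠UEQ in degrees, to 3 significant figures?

147°

Q is at the origin; Q and C share the same y with |QC| = 32.3 and C on the +x side, so C = (32.3, 0.00). The tangent condition forces UC to be normal to QC, so U = C + (0, -8.2) = (32.3, -8.20). Since UE ⟂ EH (tangency), |UH| = √(8.2² + 23.3²) = 24.7 regardless of where E sits on A1. So H lies on both circle(Q, 43.44) and circle(U, 24.7); the below-QC intersection is H = (28.7, -32.6). E is the foot of the tangent from H: E = (24.2, -9.76).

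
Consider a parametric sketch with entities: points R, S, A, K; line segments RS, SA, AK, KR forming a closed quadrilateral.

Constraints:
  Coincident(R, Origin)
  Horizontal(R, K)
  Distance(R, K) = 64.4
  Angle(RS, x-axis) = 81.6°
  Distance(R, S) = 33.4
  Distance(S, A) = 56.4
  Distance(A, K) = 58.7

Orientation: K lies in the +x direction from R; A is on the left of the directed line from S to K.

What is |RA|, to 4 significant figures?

80.25

R is at the origin; RK is horizontal with |RK| = 64.4 and K in +x, so K = (64.4, 0). RS runs at 81.6° with |RS| = 33.4, so S = (4.879, 33.04). A is determined by |SA| = 56.4 and |AK| = 58.7 together: it lies at the intersection of circle(S, 56.4) and circle(K, 58.7). With |SK| = 68.08, the foot of the radical line on SK is 32.09 from S and the perpendicular offset is √(56.4² − 32.09²) = 46.38. Taking the left-of-SK solution: A = (55.45, 58.01).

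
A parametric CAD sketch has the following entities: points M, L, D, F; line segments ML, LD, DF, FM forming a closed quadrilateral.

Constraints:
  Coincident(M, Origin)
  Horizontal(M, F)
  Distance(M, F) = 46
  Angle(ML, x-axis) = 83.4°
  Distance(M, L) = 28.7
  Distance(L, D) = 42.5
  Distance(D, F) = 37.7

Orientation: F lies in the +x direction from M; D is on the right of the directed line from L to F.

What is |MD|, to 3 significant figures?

17.1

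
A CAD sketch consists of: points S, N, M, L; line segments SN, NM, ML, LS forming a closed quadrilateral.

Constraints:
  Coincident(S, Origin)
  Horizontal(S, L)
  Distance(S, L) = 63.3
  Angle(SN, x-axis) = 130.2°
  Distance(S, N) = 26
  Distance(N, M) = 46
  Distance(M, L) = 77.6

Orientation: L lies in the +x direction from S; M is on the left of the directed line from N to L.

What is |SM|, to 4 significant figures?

57.85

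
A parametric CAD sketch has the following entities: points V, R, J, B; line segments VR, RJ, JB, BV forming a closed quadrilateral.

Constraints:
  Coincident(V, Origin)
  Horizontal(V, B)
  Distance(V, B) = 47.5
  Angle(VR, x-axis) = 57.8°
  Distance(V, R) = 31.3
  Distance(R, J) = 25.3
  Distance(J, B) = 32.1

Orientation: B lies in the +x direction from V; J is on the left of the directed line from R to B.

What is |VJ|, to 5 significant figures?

52.095

Checks: |RJ| = 25.30 ✓; |JB| = 32.10 ✓.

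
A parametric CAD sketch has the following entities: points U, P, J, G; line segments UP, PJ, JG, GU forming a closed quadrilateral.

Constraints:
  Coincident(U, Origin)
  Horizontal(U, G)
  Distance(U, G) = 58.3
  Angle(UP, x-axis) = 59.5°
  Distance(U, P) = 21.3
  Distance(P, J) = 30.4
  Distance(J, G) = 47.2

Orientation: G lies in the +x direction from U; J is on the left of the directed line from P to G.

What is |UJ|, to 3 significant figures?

51.3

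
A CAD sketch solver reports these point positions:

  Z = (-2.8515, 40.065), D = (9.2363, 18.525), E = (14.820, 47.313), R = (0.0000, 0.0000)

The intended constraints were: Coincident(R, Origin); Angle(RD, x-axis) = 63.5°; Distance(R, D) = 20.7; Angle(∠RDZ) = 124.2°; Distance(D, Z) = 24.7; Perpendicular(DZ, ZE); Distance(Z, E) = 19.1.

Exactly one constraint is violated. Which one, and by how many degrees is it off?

Perpendicular(DZ, ZE) — off by 7.00°.

R = (0.00, 0.00) ✓; RD at 63.50° ✓; |RD| = 20.70 ✓; ∠RDZ = 124.2° ✓; |DZ| = 24.70 ✓; ∠(DZ, ZE) = 97.00° ✗; |ZE| = 19.10 ✓.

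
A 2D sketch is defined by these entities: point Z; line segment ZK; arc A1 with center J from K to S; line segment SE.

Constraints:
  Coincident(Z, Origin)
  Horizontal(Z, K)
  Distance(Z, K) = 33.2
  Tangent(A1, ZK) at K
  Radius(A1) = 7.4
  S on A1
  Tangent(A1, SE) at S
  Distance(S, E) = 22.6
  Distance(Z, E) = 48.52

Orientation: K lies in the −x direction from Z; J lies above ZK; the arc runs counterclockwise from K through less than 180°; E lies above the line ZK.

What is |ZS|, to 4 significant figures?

28.85

Z is at the origin; Z and K share the same y with |ZK| = 33.2 and K on the −x side, so K = (-33.20, 0.000). A1 meets ZK tangentially, so JK is at right angles to ZK, so J = K + (0, 7.4) = (-33.20, 7.400). Since JS ⟂ SE (tangency), |JE| = √(7.4² + 22.6²) = 23.78 regardless of where S sits on A1. So E lies on both circle(Z, 48.52) and circle(J, 23.78); the above-ZK intersection is E = (-37.50, 30.79). S is the foot of the tangent from E: S = (-26.70, 10.94).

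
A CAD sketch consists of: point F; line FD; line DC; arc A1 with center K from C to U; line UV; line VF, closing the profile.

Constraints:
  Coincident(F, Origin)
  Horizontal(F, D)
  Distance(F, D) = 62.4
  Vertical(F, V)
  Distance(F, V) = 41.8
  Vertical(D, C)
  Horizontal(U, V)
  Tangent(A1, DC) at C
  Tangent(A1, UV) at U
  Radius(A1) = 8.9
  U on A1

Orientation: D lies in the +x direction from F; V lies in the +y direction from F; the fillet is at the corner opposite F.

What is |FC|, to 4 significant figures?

70.54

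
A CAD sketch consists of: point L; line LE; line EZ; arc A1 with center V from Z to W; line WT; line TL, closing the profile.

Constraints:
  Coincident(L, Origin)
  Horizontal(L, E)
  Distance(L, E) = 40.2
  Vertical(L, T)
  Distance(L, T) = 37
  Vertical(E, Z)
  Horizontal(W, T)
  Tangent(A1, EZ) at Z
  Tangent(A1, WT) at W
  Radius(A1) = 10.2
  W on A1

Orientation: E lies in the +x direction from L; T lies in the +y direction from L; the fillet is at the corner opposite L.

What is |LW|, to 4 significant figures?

47.63

The virtual corner opposite L is at (40.20, 37.00). Tangency of A1 to EZ means the radius VZ is perpendicular to EZ and A1 meets WT tangentially, so VW is at right angles to WT, with radius 10.2, so the center V sits 10.2 in from both sides at V = (30.00, 26.80). That places the tangent points at Z = (40.20, 26.80) on EZ and W = (30.00, 37.00) on WT. Then |LW| = |W − L| = 47.63.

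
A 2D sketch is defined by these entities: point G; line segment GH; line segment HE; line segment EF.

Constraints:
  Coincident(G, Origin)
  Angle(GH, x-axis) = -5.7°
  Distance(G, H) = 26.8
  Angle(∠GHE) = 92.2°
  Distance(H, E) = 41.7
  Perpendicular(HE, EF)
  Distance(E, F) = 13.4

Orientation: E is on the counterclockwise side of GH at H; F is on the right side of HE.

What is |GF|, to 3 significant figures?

58.7

G is at the origin; GH runs at -5.7° with length 26.8, so H = 26.8·(cos -5.7°, sin -5.7°) = (26.7, -2.66). ∠GHE = 92.2°, so HE runs at -5.7° + (180° − 92.2°) = 82.1° from the x-axis; with |HE| = 41.7, E = H + 41.7·(cos 82.1°, sin 82.1°) = (32.4, 38.6). The perpendicularity gives EF at right angles to HE; with |EF| = 13.4 on the right of HE, F = E + 13.4·(0.991, -0.137) = (45.7, 36.8). Then |GF| = |F − G| = 58.7.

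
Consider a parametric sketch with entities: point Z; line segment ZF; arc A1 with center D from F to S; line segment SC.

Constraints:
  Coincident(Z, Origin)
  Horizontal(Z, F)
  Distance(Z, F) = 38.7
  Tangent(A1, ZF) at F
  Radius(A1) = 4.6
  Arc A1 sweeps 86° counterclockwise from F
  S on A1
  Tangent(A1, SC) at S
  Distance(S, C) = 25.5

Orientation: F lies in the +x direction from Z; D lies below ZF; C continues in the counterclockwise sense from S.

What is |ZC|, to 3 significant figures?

43.9

Z is at the origin; ZF is horizontal with |ZF| = 38.7 and F on the +x side, so F = (38.7, 0.00). Tangency of A1 to ZF means the radius DF is perpendicular to ZF, so D = F + (0, -4.6) = (38.7, -4.60). On A1, F sits at bearing 90° from D; an 86° counterclockwise sweep puts S at bearing 176°, so S = D + 4.6·(cos 176°, sin 176°) = (34.1, -4.28). Tangency of A1 to SC means the radius DS is perpendicular to SC, so SC runs along (−sin 176°, cos 176°); with |SC| = 25.5, C = (32.3, -29.7). Then |ZC| = |C − Z| = 43.9.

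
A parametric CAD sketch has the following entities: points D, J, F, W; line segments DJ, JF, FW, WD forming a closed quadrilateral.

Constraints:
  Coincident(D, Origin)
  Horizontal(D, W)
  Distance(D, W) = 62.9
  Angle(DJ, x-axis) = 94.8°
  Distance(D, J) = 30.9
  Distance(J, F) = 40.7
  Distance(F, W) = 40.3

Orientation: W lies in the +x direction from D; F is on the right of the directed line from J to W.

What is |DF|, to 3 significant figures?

22.6

D is at the origin; D and W share the same y with |DW| = 62.9 and W in +x, so W = (62.9, 0). DJ runs at 94.8° with |DJ| = 30.9, so J = (-2.59, 30.8). F is determined by |JF| = 40.7 and |FW| = 40.3 together: it lies at the intersection of circle(J, 40.7) and circle(W, 40.3). With |JW| = 72.4, the foot of the radical line on JW is 36.4 from J and the perpendicular offset is √(40.7² − 36.4²) = 18.2. Taking the right-of-JW solution: F = (22.6, -1.17).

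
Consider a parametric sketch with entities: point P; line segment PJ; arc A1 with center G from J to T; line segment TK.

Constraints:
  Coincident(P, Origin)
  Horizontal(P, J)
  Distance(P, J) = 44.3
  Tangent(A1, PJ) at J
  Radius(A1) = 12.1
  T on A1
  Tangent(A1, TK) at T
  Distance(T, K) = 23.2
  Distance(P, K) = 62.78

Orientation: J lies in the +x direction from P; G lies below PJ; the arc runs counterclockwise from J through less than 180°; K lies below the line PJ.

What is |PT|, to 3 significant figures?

40.4

Checks: ∠(GJ, JP) = 90.00° ✓; |GT| = 12.10 ✓; ∠(GT, TK) = 90.00° ✓; |TK| = 23.20 ✓; |PK| = 62.78 ✓.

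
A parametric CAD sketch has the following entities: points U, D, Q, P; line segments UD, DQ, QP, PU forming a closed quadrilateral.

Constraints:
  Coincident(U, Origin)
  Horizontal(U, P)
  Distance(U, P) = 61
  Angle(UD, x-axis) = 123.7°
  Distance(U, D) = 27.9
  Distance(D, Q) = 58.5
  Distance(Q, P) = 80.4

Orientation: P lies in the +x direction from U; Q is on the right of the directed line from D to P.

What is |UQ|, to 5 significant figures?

36.916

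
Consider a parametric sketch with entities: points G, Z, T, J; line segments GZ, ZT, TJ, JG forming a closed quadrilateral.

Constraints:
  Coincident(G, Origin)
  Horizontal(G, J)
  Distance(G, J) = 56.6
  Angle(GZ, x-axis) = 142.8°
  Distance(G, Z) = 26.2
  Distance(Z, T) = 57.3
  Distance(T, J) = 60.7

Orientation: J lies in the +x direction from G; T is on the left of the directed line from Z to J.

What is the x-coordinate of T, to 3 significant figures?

24.1

G is at the origin; G and J share the same y with |GJ| = 56.6 and J in +x, so J = (56.6, 0). GZ runs at 142.8° with |GZ| = 26.2, so Z = (-20.9, 15.8). T is determined by |ZT| = 57.3 and |TJ| = 60.7 together: it lies at the intersection of circle(Z, 57.3) and circle(J, 60.7). With |ZJ| = 79.1, the foot of the radical line on ZJ is 37.0 from Z and the perpendicular offset is √(57.3² − 37.0²) = 43.8. Taking the left-of-ZJ solution: T = (24.1, 51.3).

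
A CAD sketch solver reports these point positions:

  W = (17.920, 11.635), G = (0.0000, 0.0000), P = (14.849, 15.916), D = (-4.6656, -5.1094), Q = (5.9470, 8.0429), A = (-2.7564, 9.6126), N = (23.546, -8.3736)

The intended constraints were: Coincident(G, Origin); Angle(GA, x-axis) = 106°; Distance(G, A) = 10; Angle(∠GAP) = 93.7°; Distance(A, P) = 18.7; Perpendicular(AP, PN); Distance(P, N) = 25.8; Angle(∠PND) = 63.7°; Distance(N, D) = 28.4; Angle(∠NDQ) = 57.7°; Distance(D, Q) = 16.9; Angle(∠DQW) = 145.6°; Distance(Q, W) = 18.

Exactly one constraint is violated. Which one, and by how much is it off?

Distance(Q, W) = 18 — off by 5.50.

G = (0.00, 0.00) ✓; GA at 106.0° ✓; |GA| = 10.00 ✓; ∠GAP = 93.70° ✓; |AP| = 18.70 ✓; ∠(AP, PN) = 90.00° ✓; |PN| = 25.80 ✓; ∠PND = 63.70° ✓; |ND| = 28.40 ✓; ∠NDQ = 57.70° ✓; |DQ| = 16.90 ✓; ∠DQW = 145.6° ✓; |QW| = 12.50 ✗.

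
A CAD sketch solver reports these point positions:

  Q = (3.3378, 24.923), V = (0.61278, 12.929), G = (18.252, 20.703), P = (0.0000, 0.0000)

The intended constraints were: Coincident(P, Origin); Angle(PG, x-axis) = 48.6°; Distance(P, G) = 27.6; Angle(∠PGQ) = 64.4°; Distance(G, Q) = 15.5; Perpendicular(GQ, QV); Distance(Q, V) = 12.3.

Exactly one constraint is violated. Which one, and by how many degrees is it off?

Perpendicular(GQ, QV) — off by 3.00°.

P = (0.00, 0.00) ✓; PG at 48.60° ✓; |PG| = 27.60 ✓; ∠PGQ = 64.40° ✓; |GQ| = 15.50 ✓; ∠(GQ, QV) = 93.00° ✗; |QV| = 12.30 ✓.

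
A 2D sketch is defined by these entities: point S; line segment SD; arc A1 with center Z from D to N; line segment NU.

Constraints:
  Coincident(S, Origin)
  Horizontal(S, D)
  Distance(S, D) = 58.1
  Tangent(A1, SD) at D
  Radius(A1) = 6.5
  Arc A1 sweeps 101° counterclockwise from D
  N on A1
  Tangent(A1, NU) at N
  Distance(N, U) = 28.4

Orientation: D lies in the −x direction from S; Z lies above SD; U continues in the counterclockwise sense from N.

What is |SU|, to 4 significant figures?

67.33

S is at the origin; SD is horizontal with |SD| = 58.1 and D on the −x side, so D = (-58.10, 0.000). A1 meets SD tangentially, so ZD is at right angles to SD, so Z = D + (0, 6.5) = (-58.10, 6.500). On A1, D sits at bearing -90° from Z; a 101° counterclockwise sweep puts N at bearing 11°, so N = Z + 6.5·(cos 11°, sin 11°) = (-51.72, 7.740). Tangency of A1 to NU means the radius ZN is perpendicular to NU, so NU runs along (−sin 11°, cos 11°); with |NU| = 28.4, U = (-57.14, 35.62). Then |SU| = |U − S| = 67.33.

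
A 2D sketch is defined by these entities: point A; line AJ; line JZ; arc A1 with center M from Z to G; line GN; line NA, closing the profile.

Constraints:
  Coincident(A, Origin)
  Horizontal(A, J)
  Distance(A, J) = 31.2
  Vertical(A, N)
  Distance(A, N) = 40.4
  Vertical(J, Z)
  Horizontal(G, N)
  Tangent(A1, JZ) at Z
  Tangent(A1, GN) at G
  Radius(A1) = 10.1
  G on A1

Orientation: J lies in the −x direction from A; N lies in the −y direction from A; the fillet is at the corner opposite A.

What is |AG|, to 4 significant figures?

45.58

A is at the origin; AJ is horizontal with |AJ| = 31.2 and J on the −x side, so J = (-31.20, 0.000). AN is vertical with |AN| = 40.4 and N on the −y side, so N = (0.000, -40.40). The virtual corner opposite A is at (-31.20, -40.40). Since A1 is tangent to JZ there, MZ ⟂ JZ and tangency of A1 to GN means the radius MG is perpendicular to GN, with radius 10.1, so the center M sits 10.1 in from both sides at M = (-21.10, -30.30). That places the tangent points at Z = (-31.20, -30.30) on JZ and G = (-21.10, -40.40) on GN. Then |AG| = |G − A| = 45.58.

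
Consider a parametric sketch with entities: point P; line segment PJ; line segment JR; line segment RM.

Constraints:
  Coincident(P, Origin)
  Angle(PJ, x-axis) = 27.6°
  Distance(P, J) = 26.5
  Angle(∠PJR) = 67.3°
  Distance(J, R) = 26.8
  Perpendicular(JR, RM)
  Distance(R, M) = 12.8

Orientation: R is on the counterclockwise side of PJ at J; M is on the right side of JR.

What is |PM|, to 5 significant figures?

40.768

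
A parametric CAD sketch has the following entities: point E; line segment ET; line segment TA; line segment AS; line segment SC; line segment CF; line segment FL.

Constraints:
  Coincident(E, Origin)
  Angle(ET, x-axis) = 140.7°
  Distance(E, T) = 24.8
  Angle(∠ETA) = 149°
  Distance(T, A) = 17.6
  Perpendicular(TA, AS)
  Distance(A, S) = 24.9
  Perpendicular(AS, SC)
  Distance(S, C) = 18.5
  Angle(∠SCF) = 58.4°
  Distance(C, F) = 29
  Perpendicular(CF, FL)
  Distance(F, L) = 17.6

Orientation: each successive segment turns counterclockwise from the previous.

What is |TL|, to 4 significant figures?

30.76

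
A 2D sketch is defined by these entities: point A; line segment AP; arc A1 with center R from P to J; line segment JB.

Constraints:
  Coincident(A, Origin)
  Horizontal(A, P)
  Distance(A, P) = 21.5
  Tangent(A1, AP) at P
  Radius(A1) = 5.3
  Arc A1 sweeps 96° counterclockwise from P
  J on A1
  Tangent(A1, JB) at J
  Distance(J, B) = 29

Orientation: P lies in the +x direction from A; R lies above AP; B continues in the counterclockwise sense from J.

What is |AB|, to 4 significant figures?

42.04

A is at the origin; AP is horizontal with |AP| = 21.5 and P on the +x side, so P = (21.50, 0.000). Since A1 is tangent to AP there, RP ⟂ AP, so R = P + (0, 5.3) = (21.50, 5.300). On A1, P sits at bearing -90° from R; a 96° counterclockwise sweep puts J at bearing 6°, so J = R + 5.3·(cos 6°, sin 6°) = (26.77, 5.854). Since A1 is tangent to JB there, RJ ⟂ JB, so JB runs along (−sin 6°, cos 6°); with |JB| = 29.0, B = (23.74, 34.70). Then |AB| = |B − A| = 42.04.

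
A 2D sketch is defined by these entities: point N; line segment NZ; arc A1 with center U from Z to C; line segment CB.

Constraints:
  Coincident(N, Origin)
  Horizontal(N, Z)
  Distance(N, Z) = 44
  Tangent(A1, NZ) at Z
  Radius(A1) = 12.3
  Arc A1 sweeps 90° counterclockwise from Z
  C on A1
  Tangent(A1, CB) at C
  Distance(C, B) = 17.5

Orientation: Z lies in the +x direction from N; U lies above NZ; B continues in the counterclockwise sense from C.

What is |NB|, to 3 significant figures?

63.7

N is at the origin; N and Z share the same y with |NZ| = 44.0 and Z on the +x side, so Z = (44.0, 0.00). Since A1 is tangent to NZ there, UZ ⟂ NZ, so U = Z + (0, 12.3) = (44.0, 12.3). On A1, Z sits at bearing -90° from U; a 90° counterclockwise sweep puts C at bearing 0°, so C = U + 12.3·(cos 0°, sin 0°) = (56.3, 12.3). A1 meets CB tangentially, so UC is at right angles to CB, so CB runs along (−sin 0°, cos 0°); with |CB| = 17.5, B = (56.3, 29.8). Then |NB| = |B − N| = 63.7.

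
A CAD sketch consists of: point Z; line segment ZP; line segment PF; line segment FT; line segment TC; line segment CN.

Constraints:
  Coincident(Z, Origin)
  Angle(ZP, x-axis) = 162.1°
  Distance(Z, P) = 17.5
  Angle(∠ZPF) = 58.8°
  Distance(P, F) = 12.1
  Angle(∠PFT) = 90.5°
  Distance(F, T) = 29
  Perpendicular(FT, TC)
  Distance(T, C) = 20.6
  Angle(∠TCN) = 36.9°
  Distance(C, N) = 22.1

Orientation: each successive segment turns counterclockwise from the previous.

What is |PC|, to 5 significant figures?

30.321

∠PFT = 90.5° gives FT at 12.800° from the x-axis; with |FT| = 29.0, T = (14.410, 0.028183). FT is perpendicular to TC, so TC runs at 102.80°; with |TC| = 20.6, C = (9.8461, 20.116). Then |PC| = |C − P| = 30.321.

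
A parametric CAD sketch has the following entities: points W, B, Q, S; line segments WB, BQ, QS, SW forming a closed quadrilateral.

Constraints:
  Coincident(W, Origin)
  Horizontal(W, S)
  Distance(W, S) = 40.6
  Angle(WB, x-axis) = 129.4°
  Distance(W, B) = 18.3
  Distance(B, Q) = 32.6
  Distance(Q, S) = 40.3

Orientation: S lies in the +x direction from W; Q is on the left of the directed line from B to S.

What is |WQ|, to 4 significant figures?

35.49

Checks: |BQ| = 32.60 ✓; |QS| = 40.30 ✓.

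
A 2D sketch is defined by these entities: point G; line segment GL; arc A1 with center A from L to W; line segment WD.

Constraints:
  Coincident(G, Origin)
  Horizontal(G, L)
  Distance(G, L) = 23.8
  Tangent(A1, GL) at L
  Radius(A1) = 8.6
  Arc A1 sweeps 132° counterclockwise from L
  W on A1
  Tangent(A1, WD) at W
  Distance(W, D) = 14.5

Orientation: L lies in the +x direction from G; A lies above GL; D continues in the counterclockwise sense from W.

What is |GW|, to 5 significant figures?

33.430

G is at the origin; G and L share the same y with |GL| = 23.8 and L on the +x side, so L = (23.800, 0.0000). Since A1 is tangent to GL there, AL ⟂ GL, so A = L + (0, 8.6) = (23.800, 8.6000). On A1, L sits at bearing -90° from A; a 132° counterclockwise sweep puts W at bearing 42°, so W = A + 8.6·(cos 42°, sin 42°) = (30.191, 14.355). Then |GW| = |W − G| = 33.430.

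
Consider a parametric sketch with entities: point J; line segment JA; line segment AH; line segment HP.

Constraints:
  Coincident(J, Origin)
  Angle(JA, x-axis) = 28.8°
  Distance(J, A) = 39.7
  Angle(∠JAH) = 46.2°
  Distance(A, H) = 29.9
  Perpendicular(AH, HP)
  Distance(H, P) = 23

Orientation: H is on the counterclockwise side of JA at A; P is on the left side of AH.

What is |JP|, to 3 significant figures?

6.15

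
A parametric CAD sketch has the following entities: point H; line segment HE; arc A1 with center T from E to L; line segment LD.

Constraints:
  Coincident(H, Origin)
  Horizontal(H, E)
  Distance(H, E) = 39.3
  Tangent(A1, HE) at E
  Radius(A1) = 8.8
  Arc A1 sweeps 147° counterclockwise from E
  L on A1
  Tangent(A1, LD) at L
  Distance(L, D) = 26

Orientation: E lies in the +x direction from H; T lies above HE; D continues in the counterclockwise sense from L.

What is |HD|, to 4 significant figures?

37.65

H is at the origin; HE is horizontal with |HE| = 39.3 and E on the +x side, so E = (39.30, 0.000). Tangency of A1 to HE means the radius TE is perpendicular to HE, so T = E + (0, 8.8) = (39.30, 8.800). On A1, E sits at bearing -90° from T; a 147° counterclockwise sweep puts L at bearing 57°, so L = T + 8.8·(cos 57°, sin 57°) = (44.09, 16.18). Tangency of A1 to LD means the radius TL is perpendicular to LD, so LD runs along (−sin 57°, cos 57°); with |LD| = 26.0, D = (22.29, 30.34). Then |HD| = |D − H| = 37.65.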